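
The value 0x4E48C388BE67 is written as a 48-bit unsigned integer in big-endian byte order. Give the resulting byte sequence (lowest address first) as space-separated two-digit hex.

4E 48 C3 88 BE 67

Split into bytes (most-significant first): 4E 48 C3 88 BE 67.
Big-endian stores the most-significant byte at the lowest address.
So the memory order matches the most-significant-first order: 4E 48 C3 88 BE 67.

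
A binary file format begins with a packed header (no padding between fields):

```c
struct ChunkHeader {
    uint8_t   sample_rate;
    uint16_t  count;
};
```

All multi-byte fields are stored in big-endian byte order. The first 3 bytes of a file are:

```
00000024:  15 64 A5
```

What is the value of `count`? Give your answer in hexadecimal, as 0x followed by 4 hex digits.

0x64A5

`count` follows `sample_rate` (1 byte), so it starts at byte offset 1 and occupies 2 bytes.
Bytes at offsets 1..2: 64 A5.
Big-endian stores the most-significant byte at the lowest address.
The bytes are already most-significant first: 0x64A5.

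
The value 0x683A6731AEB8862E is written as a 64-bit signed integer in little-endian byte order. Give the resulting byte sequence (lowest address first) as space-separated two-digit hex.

Split into bytes (most-significant first): 68 3A 67 31 AE B8 86 2E.
Little-endian: lowest address holds the least-significant byte.
So at ascending addresses the bytes are 2E 86 B8 AE 31 67 3A 68.

2E 86 B8 AE 31 67 3A 68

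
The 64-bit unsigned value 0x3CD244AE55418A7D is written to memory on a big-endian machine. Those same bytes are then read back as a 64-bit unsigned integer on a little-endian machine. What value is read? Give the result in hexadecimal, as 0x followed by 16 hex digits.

Stored big-endian, the bytes at ascending addresses are 3C D2 44 AE 55 41 8A 7D.
Read back as little-endian, the first byte is least significant, giving 0x7D8A4155AE44D23C.

0x7D8A4155AE44D23C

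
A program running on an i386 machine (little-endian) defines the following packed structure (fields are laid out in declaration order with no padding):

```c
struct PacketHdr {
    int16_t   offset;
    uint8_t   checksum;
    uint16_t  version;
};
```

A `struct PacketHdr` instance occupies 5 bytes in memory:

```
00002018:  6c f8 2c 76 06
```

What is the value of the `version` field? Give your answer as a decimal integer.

`version` follows `offset` (2 B), `checksum` (1 B), so it starts at offset 2 + 1 = 3 and occupies 2 bytes.
Bytes at offsets 3..4: 76 06.
Little-endian stores the least-significant byte at the lowest address.
Reassemble most-significant byte first: 06 76 → 0x0676.
0x0676 = 1654.

1654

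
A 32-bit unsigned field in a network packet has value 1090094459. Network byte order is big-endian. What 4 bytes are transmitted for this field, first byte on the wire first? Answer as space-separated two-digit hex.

40 F9 85 7B

1090094459 in hexadecimal, padded to 32 bits, is 0x40F9857B.
Split into bytes (most-significant first): 40 F9 85 7B.
Big-endian: lowest address holds the most-significant byte.
So the memory order matches the most-significant-first order: 40 F9 85 7B.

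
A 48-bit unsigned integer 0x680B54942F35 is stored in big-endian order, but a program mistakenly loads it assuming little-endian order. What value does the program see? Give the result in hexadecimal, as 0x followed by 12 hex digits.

Stored big-endian, the bytes at ascending addresses are 68 0B 54 94 2F 35.
Read back as little-endian, the first byte is least significant, giving 0x352F94540B68.

0x352F94540B68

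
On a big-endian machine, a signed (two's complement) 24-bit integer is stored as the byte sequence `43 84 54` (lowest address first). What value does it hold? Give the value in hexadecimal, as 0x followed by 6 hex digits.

0x438454

Big-endian stores the most-significant byte at the lowest address.
The bytes are already most-significant first: 0x438454.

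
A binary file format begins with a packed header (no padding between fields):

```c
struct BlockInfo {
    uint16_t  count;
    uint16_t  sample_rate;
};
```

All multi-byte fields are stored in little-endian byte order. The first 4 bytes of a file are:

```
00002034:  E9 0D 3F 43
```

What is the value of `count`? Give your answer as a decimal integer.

`count` is the first field, at byte offset 0, occupying 2 bytes.
Bytes at offsets 0..1: E9 0D.
Little-endian stores the least-significant byte at the lowest address.
Reassemble most-significant byte first: 0D E9 → 0x0DE9.
0x0DE9 = 3561.

3561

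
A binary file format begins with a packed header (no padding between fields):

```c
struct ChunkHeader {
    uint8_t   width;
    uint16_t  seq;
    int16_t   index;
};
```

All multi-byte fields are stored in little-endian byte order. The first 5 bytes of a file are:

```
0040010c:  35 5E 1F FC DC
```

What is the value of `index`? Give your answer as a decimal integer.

`index` follows `width` (1 B), `seq` (2 B), so it starts at offset 1 + 2 = 3 and occupies 2 bytes.
Bytes at offsets 3..4: FC DC.
In little-endian order the low byte comes first in memory.
Reassemble most-significant byte first: DC FC → 0xDCFC.
Top bit is set, so as a signed 16-bit value this is 0xDCFC − 2^16 = -8964.

-8964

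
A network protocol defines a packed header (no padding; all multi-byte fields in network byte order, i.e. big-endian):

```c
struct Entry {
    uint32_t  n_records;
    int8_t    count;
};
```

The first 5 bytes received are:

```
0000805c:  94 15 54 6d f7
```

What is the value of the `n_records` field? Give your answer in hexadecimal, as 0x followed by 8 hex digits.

`n_records` is the first field, at byte offset 0, occupying 4 bytes.
Bytes at offsets 0..3: 94 15 54 6D.
Big-endian: lowest address holds the most-significant byte.
The bytes are already most-significant first: 0x9415546D.

0x9415546D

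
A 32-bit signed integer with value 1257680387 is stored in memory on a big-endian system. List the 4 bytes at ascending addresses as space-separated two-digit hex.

1257680387 in hexadecimal, padded to 32 bits, is 0x4AF6AE03.
Split into bytes (most-significant first): 4A F6 AE 03.
Big-endian: lowest address holds the most-significant byte.
So the memory order matches the most-significant-first order: 4A F6 AE 03.

4A F6 AE 03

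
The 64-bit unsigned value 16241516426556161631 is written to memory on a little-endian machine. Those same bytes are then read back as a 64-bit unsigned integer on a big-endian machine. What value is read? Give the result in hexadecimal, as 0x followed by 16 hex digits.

0x5F3E8D82237565E1

16241516426556161631 in 64-bit hexadecimal is 0xE1657523828D3E5F.
Stored little-endian, the bytes at ascending addresses are 5F 3E 8D 82 23 75 65 E1.
Read back as big-endian, the last byte is least significant, giving 0x5F3E8D82237565E1.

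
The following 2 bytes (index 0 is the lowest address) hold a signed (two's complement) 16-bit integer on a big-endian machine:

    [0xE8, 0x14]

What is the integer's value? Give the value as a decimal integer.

-6124

Big-endian stores the most-significant byte at the lowest address.
The bytes are already most-significant first: 0xE814.
Top bit is set, so as a signed 16-bit value this is 0xE814 − 2^16 = -6124.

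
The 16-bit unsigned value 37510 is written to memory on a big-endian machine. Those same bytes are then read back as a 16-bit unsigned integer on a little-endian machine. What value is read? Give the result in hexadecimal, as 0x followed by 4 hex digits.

0x8692

37510 in 16-bit hexadecimal is 0x9286.
Stored big-endian, the bytes at ascending addresses are 92 86.
Read back as little-endian, the first byte is least significant, giving 0x8692.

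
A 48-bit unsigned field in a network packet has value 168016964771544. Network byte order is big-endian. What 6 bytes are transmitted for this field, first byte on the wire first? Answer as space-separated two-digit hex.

98 CF 7F 80 5E D8

168016964771544 in hexadecimal, padded to 48 bits, is 0x98CF7F805ED8.
Split into bytes (most-significant first): 98 CF 7F 80 5E D8.
Big-endian: lowest address holds the most-significant byte.
So the memory order matches the most-significant-first order: 98 CF 7F 80 5E D8.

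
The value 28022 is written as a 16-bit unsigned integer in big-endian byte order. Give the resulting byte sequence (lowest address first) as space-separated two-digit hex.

6D 76

28022 in hexadecimal, padded to 16 bits, is 0x6D76.
Split into bytes (most-significant first): 6D 76.
In big-endian order the high byte comes first in memory.
So the memory order matches the most-significant-first order: 6D 76.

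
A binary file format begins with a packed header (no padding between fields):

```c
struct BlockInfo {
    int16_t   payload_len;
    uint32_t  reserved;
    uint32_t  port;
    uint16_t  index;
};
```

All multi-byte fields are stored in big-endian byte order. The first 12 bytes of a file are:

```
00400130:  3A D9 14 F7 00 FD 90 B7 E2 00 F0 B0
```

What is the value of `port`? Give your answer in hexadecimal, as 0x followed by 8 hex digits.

`port` follows `payload_len` (2 B), `reserved` (4 B), so it starts at offset 2 + 4 = 6 and occupies 4 bytes.
Bytes at offsets 6..9: 90 B7 E2 00.
Big-endian stores the most-significant byte at the lowest address.
The bytes are already most-significant first: 0x90B7E200.

0x90B7E200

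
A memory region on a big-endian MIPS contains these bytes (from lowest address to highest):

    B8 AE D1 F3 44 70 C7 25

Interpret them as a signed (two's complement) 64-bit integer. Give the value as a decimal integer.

-5138939282027657435

Big-endian: lowest address holds the most-significant byte.
The bytes are already most-significant first: 0xB8AED1F34470C725.
Top bit is set, so as a signed 64-bit value this is 0xB8AED1F34470C725 − 2^64 = -5138939282027657435.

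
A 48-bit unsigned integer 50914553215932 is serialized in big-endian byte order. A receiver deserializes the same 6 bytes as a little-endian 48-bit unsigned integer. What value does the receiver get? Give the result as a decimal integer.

207515026935342

50914553215932 in 48-bit hexadecimal is 0x2E4E77DBBBBC.
Stored big-endian, the bytes at ascending addresses are 2E 4E 77 DB BB BC.
Read back as little-endian, the first byte is least significant, giving 0xBCBBDB774E2E.
0xBCBBDB774E2E = 207515026935342.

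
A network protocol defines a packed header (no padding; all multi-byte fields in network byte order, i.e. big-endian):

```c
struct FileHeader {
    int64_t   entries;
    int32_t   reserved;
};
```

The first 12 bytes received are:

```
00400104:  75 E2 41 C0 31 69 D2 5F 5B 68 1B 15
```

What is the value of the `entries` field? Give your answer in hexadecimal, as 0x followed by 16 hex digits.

0x75E241C03169D25F

`entries` is the first field, at byte offset 0, occupying 8 bytes.
Bytes at offsets 0..7: 75 E2 41 C0 31 69 D2 5F.
Big-endian stores the most-significant byte at the lowest address.
The bytes are already most-significant first: 0x75E241C03169D25F.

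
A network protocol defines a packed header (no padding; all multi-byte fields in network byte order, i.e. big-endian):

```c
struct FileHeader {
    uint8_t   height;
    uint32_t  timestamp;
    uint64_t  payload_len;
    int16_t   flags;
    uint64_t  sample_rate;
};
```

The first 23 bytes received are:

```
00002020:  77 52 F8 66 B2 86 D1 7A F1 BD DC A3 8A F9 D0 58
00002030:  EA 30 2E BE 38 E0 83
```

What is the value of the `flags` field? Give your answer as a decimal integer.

`flags` follows `height` (1 B), `timestamp` (4 B), `payload_len` (8 B), so it starts at offset 1 + 4 + 8 = 13 and occupies 2 bytes.
Bytes at offsets 13..14: F9 D0.
In big-endian order the high byte comes first in memory.
The bytes are already most-significant first: 0xF9D0.
Top bit is set, so as a signed 16-bit value this is 0xF9D0 − 2^16 = -1584.

-1584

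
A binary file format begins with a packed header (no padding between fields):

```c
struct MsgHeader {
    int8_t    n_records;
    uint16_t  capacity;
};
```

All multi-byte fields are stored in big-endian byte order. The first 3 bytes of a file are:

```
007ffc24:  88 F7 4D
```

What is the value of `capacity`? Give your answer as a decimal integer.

63309

`capacity` follows `n_records` (1 byte), so it starts at byte offset 1 and occupies 2 bytes.
Bytes at offsets 1..2: F7 4D.
Big-endian: lowest address holds the most-significant byte.
The bytes are already most-significant first: 0xF74D.
0xF74D = 63309.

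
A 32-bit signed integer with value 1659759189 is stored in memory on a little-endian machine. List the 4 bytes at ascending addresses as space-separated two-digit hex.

1659759189 in hexadecimal, padded to 32 bits, is 0x62EDEA55.
Split into bytes (most-significant first): 62 ED EA 55.
Little-endian: lowest address holds the least-significant byte.
So at ascending addresses the bytes are 55 EA ED 62.

55 EA ED 62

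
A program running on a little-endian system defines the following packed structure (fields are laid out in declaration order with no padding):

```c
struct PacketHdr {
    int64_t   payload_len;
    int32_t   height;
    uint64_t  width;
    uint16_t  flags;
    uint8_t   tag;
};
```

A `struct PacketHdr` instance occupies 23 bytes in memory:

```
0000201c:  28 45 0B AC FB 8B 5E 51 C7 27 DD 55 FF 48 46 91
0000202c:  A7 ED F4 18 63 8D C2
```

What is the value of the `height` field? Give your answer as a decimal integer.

1440556999

`height` follows `payload_len` (8 bytes), so it starts at byte offset 8 and occupies 4 bytes.
Bytes at offsets 8..11: C7 27 DD 55.
In little-endian order the low byte comes first in memory.
Reassemble most-significant byte first: 55 DD 27 C7 → 0x55DD27C7.
0x55DD27C7 = 1440556999.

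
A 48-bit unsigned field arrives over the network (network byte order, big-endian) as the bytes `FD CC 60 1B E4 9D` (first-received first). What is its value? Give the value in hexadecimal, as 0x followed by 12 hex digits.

In big-endian order the high byte comes first in memory.
The bytes are already most-significant first: 0xFDCC601BE49D.

0xFDCC601BE49D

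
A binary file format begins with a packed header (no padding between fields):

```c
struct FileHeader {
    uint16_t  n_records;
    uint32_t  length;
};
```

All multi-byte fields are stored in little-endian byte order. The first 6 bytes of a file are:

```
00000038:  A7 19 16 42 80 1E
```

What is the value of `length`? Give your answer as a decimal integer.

`length` follows `n_records` (2 bytes), so it starts at byte offset 2 and occupies 4 bytes.
Bytes at offsets 2..5: 16 42 80 1E.
In little-endian order the low byte comes first in memory.
Reassemble most-significant byte first: 1E 80 42 16 → 0x1E804216.
0x1E804216 = 511722006.

511722006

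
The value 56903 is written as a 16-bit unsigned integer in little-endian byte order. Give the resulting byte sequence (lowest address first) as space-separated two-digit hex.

56903 in hexadecimal, padded to 16 bits, is 0xDE47.
Split into bytes (most-significant first): DE 47.
Little-endian: lowest address holds the least-significant byte.
So at ascending addresses the bytes are 47 DE.

47 DE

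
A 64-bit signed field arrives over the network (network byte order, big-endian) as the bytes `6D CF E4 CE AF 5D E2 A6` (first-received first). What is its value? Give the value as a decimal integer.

Big-endian stores the most-significant byte at the lowest address.
The bytes are already most-significant first: 0x6DCFE4CEAF5DE2A6.
0x6DCFE4CEAF5DE2A6 = 7912794646669812390.

7912794646669812390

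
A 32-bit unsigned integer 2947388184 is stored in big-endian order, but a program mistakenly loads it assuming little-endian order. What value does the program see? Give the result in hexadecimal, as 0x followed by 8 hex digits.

0x1893ADAF

2947388184 in 32-bit hexadecimal is 0xAFAD9318.
Stored big-endian, the bytes at ascending addresses are AF AD 93 18.
Read back as little-endian, the first byte is least significant, giving 0x1893ADAF.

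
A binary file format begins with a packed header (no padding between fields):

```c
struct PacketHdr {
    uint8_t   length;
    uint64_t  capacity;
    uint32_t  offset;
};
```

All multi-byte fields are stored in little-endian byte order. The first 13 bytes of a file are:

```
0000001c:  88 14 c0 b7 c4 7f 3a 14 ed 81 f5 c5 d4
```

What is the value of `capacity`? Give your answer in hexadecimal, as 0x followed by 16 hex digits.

0xED143A7FC4B7C014

`capacity` follows `length` (1 byte), so it starts at byte offset 1 and occupies 8 bytes.
Bytes at offsets 1..8: 14 C0 B7 C4 7F 3A 14 ED.
Little-endian stores the least-significant byte at the lowest address.
Reassemble most-significant byte first: ED 14 3A 7F C4 B7 C0 14 → 0xED143A7FC4B7C014.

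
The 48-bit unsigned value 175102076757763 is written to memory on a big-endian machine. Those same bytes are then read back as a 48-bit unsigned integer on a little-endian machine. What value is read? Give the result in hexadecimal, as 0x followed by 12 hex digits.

175102076757763 in 48-bit hexadecimal is 0x9F412115A703.
Stored big-endian, the bytes at ascending addresses are 9F 41 21 15 A7 03.
Read back as little-endian, the first byte is least significant, giving 0x03A71521419F.

0x03A71521419F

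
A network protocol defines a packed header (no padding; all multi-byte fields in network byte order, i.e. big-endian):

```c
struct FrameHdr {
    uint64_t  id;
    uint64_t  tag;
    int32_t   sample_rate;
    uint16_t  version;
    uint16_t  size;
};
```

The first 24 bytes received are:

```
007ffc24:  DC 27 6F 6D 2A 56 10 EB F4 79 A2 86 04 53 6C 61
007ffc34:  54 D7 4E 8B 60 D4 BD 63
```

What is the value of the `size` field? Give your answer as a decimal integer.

`size` follows `id` (8 B), `tag` (8 B), `sample_rate` (4 B), `version` (2 B), so it starts at offset 8 + 8 + 4 + 2 = 22 and occupies 2 bytes.
Bytes at offsets 22..23: BD 63.
Big-endian: lowest address holds the most-significant byte.
The bytes are already most-significant first: 0xBD63.
0xBD63 = 48483.

48483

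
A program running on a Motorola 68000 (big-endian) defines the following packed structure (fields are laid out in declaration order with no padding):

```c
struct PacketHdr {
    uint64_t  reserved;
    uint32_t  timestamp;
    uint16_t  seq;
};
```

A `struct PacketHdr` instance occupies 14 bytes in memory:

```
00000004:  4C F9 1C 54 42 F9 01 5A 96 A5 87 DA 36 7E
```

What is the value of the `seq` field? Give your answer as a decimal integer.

13950

`seq` follows `reserved` (8 B), `timestamp` (4 B), so it starts at offset 8 + 4 = 12 and occupies 2 bytes.
Bytes at offsets 12..13: 36 7E.
Big-endian: lowest address holds the most-significant byte.
The bytes are already most-significant first: 0x367E.
0x367E = 13950.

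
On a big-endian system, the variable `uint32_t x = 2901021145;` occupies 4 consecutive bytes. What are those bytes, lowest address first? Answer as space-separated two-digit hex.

AC EA 11 D9

2901021145 in hexadecimal, padded to 32 bits, is 0xACEA11D9.
Split into bytes (most-significant first): AC EA 11 D9.
Big-endian stores the most-significant byte at the lowest address.
So the memory order matches the most-significant-first order: AC EA 11 D9.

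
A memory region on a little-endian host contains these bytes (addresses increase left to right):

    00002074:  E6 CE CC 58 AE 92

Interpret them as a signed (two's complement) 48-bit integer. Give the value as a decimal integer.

In little-endian order the low byte comes first in memory.
Reassemble most-significant byte first: 92 AE 58 CC CE E6 → 0x92AE58CCCEE6.
Top bit is set, so as a signed 48-bit value this is 0x92AE58CCCEE6 − 2^48 = -120197464928538.

-120197464928538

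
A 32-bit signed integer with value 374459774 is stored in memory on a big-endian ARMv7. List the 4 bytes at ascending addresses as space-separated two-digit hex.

374459774 in hexadecimal, padded to 32 bits, is 0x1651CD7E.
Split into bytes (most-significant first): 16 51 CD 7E.
Big-endian: lowest address holds the most-significant byte.
So the memory order matches the most-significant-first order: 16 51 CD 7E.

16 51 CD 7E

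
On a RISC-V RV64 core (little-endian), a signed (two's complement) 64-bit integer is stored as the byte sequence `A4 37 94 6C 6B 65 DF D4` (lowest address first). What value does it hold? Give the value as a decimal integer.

-3107653705804793948

Little-endian: lowest address holds the least-significant byte.
Reassemble most-significant byte first: D4 DF 65 6B 6C 94 37 A4 → 0xD4DF656B6C9437A4.
Top bit is set, so as a signed 64-bit value this is 0xD4DF656B6C9437A4 − 2^64 = -3107653705804793948.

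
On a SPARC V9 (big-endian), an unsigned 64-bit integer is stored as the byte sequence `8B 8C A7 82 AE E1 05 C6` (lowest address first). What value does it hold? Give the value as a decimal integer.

10055596247733044678

Big-endian stores the most-significant byte at the lowest address.
The bytes are already most-significant first: 0x8B8CA782AEE105C6.
0x8B8CA782AEE105C6 = 10055596247733044678.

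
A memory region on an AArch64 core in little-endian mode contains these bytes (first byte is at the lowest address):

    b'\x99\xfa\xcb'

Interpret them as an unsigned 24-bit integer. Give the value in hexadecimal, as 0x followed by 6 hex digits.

0xCBFA99

Little-endian: lowest address holds the least-significant byte.
Reassemble most-significant byte first: CB FA 99 → 0xCBFA99.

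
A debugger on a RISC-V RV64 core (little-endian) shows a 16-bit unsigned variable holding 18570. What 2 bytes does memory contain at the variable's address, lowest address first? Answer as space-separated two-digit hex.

8A 48

18570 in hexadecimal, padded to 16 bits, is 0x488A.
Split into bytes (most-significant first): 48 8A.
Little-endian: lowest address holds the least-significant byte.
So at ascending addresses the bytes are 8A 48.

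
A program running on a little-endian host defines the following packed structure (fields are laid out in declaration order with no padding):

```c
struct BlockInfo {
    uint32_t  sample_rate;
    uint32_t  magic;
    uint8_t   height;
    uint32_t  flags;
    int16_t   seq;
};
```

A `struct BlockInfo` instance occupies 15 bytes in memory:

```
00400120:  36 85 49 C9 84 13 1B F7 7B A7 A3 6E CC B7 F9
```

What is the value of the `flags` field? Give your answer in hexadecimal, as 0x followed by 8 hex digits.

0xCC6EA3A7

`flags` follows `sample_rate` (4 B), `magic` (4 B), `height` (1 B), so it starts at offset 4 + 4 + 1 = 9 and occupies 4 bytes.
Bytes at offsets 9..12: A7 A3 6E CC.
Little-endian stores the least-significant byte at the lowest address.
Reassemble most-significant byte first: CC 6E A3 A7 → 0xCC6EA3A7.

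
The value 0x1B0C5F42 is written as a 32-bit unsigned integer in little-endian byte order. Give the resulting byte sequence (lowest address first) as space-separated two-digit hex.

42 5F 0C 1B

Split into bytes (most-significant first): 1B 0C 5F 42.
Little-endian: lowest address holds the least-significant byte.
So at ascending addresses the bytes are 42 5F 0C 1B.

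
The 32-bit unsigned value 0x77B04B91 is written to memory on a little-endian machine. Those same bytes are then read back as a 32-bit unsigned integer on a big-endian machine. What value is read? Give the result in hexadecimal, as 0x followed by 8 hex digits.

Stored little-endian, the bytes at ascending addresses are 91 4B B0 77.
Read back as big-endian, the last byte is least significant, giving 0x914BB077.

0x914BB077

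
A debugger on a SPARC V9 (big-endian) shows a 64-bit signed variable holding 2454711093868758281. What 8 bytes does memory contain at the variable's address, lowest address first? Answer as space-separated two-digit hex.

22 10 E2 BB F8 42 05 09

2454711093868758281 in hexadecimal, padded to 64 bits, is 0x2210E2BBF8420509.
Split into bytes (most-significant first): 22 10 E2 BB F8 42 05 09.
Big-endian stores the most-significant byte at the lowest address.
So the memory order matches the most-significant-first order: 22 10 E2 BB F8 42 05 09.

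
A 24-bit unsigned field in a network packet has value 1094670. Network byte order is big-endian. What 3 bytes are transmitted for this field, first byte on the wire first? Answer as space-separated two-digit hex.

10 B4 0E

1094670 in hexadecimal, padded to 24 bits, is 0x10B40E.
Split into bytes (most-significant first): 10 B4 0E.
In big-endian order the high byte comes first in memory.
So the memory order matches the most-significant-first order: 10 B4 0E.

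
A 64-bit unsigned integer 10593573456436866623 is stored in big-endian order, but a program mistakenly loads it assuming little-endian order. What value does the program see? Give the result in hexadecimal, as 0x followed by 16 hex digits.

0x3F2EED74EEEE0393

10593573456436866623 in 64-bit hexadecimal is 0x9303EEEE74ED2E3F.
Stored big-endian, the bytes at ascending addresses are 93 03 EE EE 74 ED 2E 3F.
Read back as little-endian, the first byte is least significant, giving 0x3F2EED74EEEE0393.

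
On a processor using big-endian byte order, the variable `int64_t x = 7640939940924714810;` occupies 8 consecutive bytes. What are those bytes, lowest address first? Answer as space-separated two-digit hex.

6A 0A 12 64 90 E9 6F 3A

7640939940924714810 in hexadecimal, padded to 64 bits, is 0x6A0A126490E96F3A.
Split into bytes (most-significant first): 6A 0A 12 64 90 E9 6F 3A.
Big-endian: lowest address holds the most-significant byte.
So the memory order matches the most-significant-first order: 6A 0A 12 64 90 E9 6F 3A.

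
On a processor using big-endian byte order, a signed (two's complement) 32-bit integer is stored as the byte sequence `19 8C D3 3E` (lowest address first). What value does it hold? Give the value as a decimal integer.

428659518

In big-endian order the high byte comes first in memory.
The bytes are already most-significant first: 0x198CD33E.
0x198CD33E = 428659518.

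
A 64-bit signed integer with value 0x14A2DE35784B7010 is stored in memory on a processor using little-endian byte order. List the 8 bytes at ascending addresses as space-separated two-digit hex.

10 70 4B 78 35 DE A2 14

Split into bytes (most-significant first): 14 A2 DE 35 78 4B 70 10.
Little-endian stores the least-significant byte at the lowest address.
So at ascending addresses the bytes are 10 70 4B 78 35 DE A2 14.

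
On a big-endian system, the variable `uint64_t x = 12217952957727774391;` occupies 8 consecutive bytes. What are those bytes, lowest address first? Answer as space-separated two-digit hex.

A9 8E E3 7B 47 CC 16 B7

12217952957727774391 in hexadecimal, padded to 64 bits, is 0xA98EE37B47CC16B7.
Split into bytes (most-significant first): A9 8E E3 7B 47 CC 16 B7.
Big-endian stores the most-significant byte at the lowest address.
So the memory order matches the most-significant-first order: A9 8E E3 7B 47 CC 16 B7.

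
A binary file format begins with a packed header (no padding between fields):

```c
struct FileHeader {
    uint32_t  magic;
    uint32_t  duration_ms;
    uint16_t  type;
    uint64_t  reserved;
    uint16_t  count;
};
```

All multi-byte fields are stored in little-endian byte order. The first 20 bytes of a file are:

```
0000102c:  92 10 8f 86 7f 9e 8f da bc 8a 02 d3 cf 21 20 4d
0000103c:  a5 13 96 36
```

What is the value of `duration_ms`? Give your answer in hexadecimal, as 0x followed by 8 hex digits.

0xDA8F9E7F

`duration_ms` follows `magic` (4 bytes), so it starts at byte offset 4 and occupies 4 bytes.
Bytes at offsets 4..7: 7F 9E 8F DA.
Little-endian: lowest address holds the least-significant byte.
Reassemble most-significant byte first: DA 8F 9E 7F → 0xDA8F9E7F.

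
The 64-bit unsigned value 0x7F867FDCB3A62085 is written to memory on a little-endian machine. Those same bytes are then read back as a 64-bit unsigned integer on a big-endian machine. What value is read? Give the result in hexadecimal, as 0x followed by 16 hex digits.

Stored little-endian, the bytes at ascending addresses are 85 20 A6 B3 DC 7F 86 7F.
Read back as big-endian, the last byte is least significant, giving 0x8520A6B3DC7F867F.

0x8520A6B3DC7F867F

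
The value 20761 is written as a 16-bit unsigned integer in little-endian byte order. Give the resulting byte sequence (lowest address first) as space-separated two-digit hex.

20761 in hexadecimal, padded to 16 bits, is 0x5119.
Split into bytes (most-significant first): 51 19.
Little-endian stores the least-significant byte at the lowest address.
So at ascending addresses the bytes are 19 51.

19 51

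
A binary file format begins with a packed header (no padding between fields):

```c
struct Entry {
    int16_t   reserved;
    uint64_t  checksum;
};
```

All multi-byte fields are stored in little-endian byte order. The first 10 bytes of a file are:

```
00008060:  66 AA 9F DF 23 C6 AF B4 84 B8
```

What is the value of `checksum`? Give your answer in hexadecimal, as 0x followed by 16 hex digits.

0xB884B4AFC623DF9F

`checksum` follows `reserved` (2 bytes), so it starts at byte offset 2 and occupies 8 bytes.
Bytes at offsets 2..9: 9F DF 23 C6 AF B4 84 B8.
Little-endian stores the least-significant byte at the lowest address.
Reassemble most-significant byte first: B8 84 B4 AF C6 23 DF 9F → 0xB884B4AFC623DF9F.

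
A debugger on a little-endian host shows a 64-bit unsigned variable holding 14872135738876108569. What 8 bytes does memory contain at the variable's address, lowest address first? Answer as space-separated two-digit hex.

19 1F 1A 97 A8 70 64 CE

14872135738876108569 in hexadecimal, padded to 64 bits, is 0xCE6470A8971A1F19.
Split into bytes (most-significant first): CE 64 70 A8 97 1A 1F 19.
Little-endian: lowest address holds the least-significant byte.
So at ascending addresses the bytes are 19 1F 1A 97 A8 70 64 CE.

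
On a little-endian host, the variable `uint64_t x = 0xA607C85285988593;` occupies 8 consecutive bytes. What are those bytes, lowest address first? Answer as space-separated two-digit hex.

Split into bytes (most-significant first): A6 07 C8 52 85 98 85 93.
Little-endian stores the least-significant byte at the lowest address.
So at ascending addresses the bytes are 93 85 98 85 52 C8 07 A6.

93 85 98 85 52 C8 07 A6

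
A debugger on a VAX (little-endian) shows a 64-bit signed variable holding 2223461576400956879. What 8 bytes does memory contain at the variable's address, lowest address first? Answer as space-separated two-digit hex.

2223461576400956879 in hexadecimal, padded to 64 bits, is 0x1EDB5285F91BEDCF.
Split into bytes (most-significant first): 1E DB 52 85 F9 1B ED CF.
Little-endian stores the least-significant byte at the lowest address.
So at ascending addresses the bytes are CF ED 1B F9 85 52 DB 1E.

CF ED 1B F9 85 52 DB 1E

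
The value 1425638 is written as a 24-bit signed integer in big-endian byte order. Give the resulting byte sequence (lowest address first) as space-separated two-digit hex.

1425638 in hexadecimal, padded to 24 bits, is 0x15C0E6.
Split into bytes (most-significant first): 15 C0 E6.
Big-endian stores the most-significant byte at the lowest address.
So the memory order matches the most-significant-first order: 15 C0 E6.

15 C0 E6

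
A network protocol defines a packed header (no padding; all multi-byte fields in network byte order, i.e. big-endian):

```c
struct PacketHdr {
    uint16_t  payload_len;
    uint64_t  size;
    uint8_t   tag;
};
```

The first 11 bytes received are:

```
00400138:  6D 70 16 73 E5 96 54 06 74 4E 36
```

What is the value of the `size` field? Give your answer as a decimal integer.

1617889124973704270

`size` follows `payload_len` (2 bytes), so it starts at byte offset 2 and occupies 8 bytes.
Bytes at offsets 2..9: 16 73 E5 96 54 06 74 4E.
Big-endian stores the most-significant byte at the lowest address.
The bytes are already most-significant first: 0x1673E5965406744E.
0x1673E5965406744E = 1617889124973704270.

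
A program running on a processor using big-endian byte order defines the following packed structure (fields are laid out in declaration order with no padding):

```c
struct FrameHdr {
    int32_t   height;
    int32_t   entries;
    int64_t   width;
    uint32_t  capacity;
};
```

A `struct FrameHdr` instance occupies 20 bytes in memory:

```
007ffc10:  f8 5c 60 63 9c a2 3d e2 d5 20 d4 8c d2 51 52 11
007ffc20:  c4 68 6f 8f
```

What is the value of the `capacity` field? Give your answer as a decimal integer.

`capacity` follows `height` (4 B), `entries` (4 B), `width` (8 B), so it starts at offset 4 + 4 + 8 = 16 and occupies 4 bytes.
Bytes at offsets 16..19: C4 68 6F 8F.
Big-endian: lowest address holds the most-significant byte.
The bytes are already most-significant first: 0xC4686F8F.
0xC4686F8F = 3295178639.

3295178639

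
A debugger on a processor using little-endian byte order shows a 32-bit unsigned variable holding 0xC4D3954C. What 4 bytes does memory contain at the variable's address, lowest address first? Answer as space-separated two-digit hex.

4C 95 D3 C4

Split into bytes (most-significant first): C4 D3 95 4C.
Little-endian: lowest address holds the least-significant byte.
So at ascending addresses the bytes are 4C 95 D3 C4.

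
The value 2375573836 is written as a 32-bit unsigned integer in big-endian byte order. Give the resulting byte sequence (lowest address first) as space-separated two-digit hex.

2375573836 in hexadecimal, padded to 32 bits, is 0x8D98614C.
Split into bytes (most-significant first): 8D 98 61 4C.
In big-endian order the high byte comes first in memory.
So the memory order matches the most-significant-first order: 8D 98 61 4C.

8D 98 61 4C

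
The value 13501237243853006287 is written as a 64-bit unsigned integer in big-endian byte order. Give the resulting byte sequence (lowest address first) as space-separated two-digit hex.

13501237243853006287 in hexadecimal, padded to 64 bits, is 0xBB5E07BD9C21E5CF.
Split into bytes (most-significant first): BB 5E 07 BD 9C 21 E5 CF.
Big-endian stores the most-significant byte at the lowest address.
So the memory order matches the most-significant-first order: BB 5E 07 BD 9C 21 E5 CF.

BB 5E 07 BD 9C 21 E5 CF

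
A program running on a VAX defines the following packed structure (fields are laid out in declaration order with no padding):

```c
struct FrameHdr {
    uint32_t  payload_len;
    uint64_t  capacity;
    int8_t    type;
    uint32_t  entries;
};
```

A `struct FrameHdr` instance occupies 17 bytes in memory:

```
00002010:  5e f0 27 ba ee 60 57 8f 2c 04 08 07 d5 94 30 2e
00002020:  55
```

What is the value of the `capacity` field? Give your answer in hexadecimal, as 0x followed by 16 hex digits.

0x0708042C8F5760EE

`capacity` follows `payload_len` (4 bytes), so it starts at byte offset 4 and occupies 8 bytes.
Bytes at offsets 4..11: EE 60 57 8F 2C 04 08 07.
Little-endian stores the least-significant byte at the lowest address.
Reassemble most-significant byte first: 07 08 04 2C 8F 57 60 EE → 0x0708042C8F5760EE.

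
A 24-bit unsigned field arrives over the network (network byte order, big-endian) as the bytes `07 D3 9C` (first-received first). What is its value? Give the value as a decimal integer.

Big-endian: lowest address holds the most-significant byte.
The bytes are already most-significant first: 0x07D39C.
0x07D39C = 512924.

512924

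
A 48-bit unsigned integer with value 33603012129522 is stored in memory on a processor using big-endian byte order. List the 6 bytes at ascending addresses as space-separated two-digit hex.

1E 8F CF 99 F2 F2

33603012129522 in hexadecimal, padded to 48 bits, is 0x1E8FCF99F2F2.
Split into bytes (most-significant first): 1E 8F CF 99 F2 F2.
Big-endian stores the most-significant byte at the lowest address.
So the memory order matches the most-significant-first order: 1E 8F CF 99 F2 F2.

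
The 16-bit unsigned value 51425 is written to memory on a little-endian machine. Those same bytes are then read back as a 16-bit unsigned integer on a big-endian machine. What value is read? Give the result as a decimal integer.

57800

51425 in 16-bit hexadecimal is 0xC8E1.
Stored little-endian, the bytes at ascending addresses are E1 C8.
Read back as big-endian, the last byte is least significant, giving 0xE1C8.
0xE1C8 = 57800.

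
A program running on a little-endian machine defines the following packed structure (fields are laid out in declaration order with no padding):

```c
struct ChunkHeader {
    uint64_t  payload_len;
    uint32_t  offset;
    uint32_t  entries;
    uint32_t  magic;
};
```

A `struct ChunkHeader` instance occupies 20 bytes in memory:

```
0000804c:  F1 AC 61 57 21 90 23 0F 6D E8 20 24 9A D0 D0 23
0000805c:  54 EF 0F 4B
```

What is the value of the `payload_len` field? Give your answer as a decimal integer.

1090874007628131569

`payload_len` is the first field, at byte offset 0, occupying 8 bytes.
Bytes at offsets 0..7: F1 AC 61 57 21 90 23 0F.
In little-endian order the low byte comes first in memory.
Reassemble most-significant byte first: 0F 23 90 21 57 61 AC F1 → 0x0F2390215761ACF1.
0x0F2390215761ACF1 = 1090874007628131569.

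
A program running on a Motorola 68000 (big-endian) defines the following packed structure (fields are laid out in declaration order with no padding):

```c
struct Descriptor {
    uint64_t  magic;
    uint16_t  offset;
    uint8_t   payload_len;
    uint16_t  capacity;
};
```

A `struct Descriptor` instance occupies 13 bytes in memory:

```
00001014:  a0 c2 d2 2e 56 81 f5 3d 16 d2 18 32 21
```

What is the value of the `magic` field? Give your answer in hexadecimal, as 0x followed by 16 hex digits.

0xA0C2D22E5681F53D

`magic` is the first field, at byte offset 0, occupying 8 bytes.
Bytes at offsets 0..7: A0 C2 D2 2E 56 81 F5 3D.
Big-endian stores the most-significant byte at the lowest address.
The bytes are already most-significant first: 0xA0C2D22E5681F53D.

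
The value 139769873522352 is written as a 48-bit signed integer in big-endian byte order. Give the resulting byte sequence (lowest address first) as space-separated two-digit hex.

139769873522352 in hexadecimal, padded to 48 bits, is 0x7F1EB5A95EB0.
Split into bytes (most-significant first): 7F 1E B5 A9 5E B0.
Big-endian: lowest address holds the most-significant byte.
So the memory order matches the most-significant-first order: 7F 1E B5 A9 5E B0.

7F 1E B5 A9 5E B0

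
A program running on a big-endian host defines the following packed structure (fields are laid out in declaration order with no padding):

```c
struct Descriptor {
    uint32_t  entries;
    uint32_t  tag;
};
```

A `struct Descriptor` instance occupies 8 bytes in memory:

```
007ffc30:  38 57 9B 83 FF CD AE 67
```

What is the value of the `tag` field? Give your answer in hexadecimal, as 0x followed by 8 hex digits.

0xFFCDAE67

`tag` follows `entries` (4 bytes), so it starts at byte offset 4 and occupies 4 bytes.
Bytes at offsets 4..7: FF CD AE 67.
In big-endian order the high byte comes first in memory.
The bytes are already most-significant first: 0xFFCDAE67.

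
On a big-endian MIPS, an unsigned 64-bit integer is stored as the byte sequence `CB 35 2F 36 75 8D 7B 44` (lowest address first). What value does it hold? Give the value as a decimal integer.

14642661674411981636

In big-endian order the high byte comes first in memory.
The bytes are already most-significant first: 0xCB352F36758D7B44.
0xCB352F36758D7B44 = 14642661674411981636.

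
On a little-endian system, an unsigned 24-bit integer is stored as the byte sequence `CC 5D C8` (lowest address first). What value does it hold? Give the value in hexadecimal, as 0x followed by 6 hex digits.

Little-endian: lowest address holds the least-significant byte.
Reassemble most-significant byte first: C8 5D CC → 0xC85DCC.

0xC85DCC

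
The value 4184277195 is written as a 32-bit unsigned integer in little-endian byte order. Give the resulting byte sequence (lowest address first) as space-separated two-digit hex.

CB 00 67 F9

4184277195 in hexadecimal, padded to 32 bits, is 0xF96700CB.
Split into bytes (most-significant first): F9 67 00 CB.
In little-endian order the low byte comes first in memory.
So at ascending addresses the bytes are CB 00 67 F9.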